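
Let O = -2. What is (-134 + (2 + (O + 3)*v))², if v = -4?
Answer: 18496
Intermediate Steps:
(-134 + (2 + (O + 3)*v))² = (-134 + (2 + (-2 + 3)*(-4)))² = (-134 + (2 + 1*(-4)))² = (-134 + (2 - 4))² = (-134 - 2)² = (-136)² = 18496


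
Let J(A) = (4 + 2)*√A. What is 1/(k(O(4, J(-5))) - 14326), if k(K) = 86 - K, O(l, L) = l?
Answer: -1/14244 ≈ -7.0205e-5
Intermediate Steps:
J(A) = 6*√A
1/(k(O(4, J(-5))) - 14326) = 1/((86 - 1*4) - 14326) = 1/((86 - 4) - 14326) = 1/(82 - 14326) = 1/(-14244) = -1/14244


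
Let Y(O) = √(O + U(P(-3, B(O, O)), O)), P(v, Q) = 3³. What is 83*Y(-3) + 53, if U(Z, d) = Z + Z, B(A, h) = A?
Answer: 53 + 83*√51 ≈ 645.74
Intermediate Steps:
P(v, Q) = 27
U(Z, d) = 2*Z
Y(O) = √(54 + O) (Y(O) = √(O + 2*27) = √(O + 54) = √(54 + O))
83*Y(-3) + 53 = 83*√(54 - 3) + 53 = 83*√51 + 53 = 53 + 83*√51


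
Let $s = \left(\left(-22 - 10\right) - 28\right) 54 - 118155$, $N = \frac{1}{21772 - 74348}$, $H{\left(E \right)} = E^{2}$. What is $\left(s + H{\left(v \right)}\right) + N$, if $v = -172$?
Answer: $- \frac{4827055137}{52576} \approx -91811.0$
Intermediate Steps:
$N = - \frac{1}{52576}$ ($N = \frac{1}{21772 + \left(-155421 + 81073\right)} = \frac{1}{21772 - 74348} = \frac{1}{-52576} = - \frac{1}{52576} \approx -1.902 \cdot 10^{-5}$)
$s = -121395$ ($s = \left(-32 - 28\right) 54 - 118155 = \left(-60\right) 54 - 118155 = -3240 - 118155 = -121395$)
$\left(s + H{\left(v \right)}\right) + N = \left(-121395 + \left(-172\right)^{2}\right) - \frac{1}{52576} = \left(-121395 + 29584\right) - \frac{1}{52576} = -91811 - \frac{1}{52576} = - \frac{4827055137}{52576}$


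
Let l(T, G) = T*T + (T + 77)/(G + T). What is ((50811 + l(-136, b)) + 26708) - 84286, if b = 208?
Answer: 844429/72 ≈ 11728.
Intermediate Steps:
l(T, G) = T² + (77 + T)/(G + T)
((50811 + l(-136, b)) + 26708) - 84286 = ((50811 + (77 - 136 + (-136)³ + 208*(-136)²)/(208 - 136)) + 26708) - 84286 = ((50811 + (77 - 136 - 2515456 + 208*18496)/72) + 26708) - 84286 = ((50811 + (77 - 136 - 2515456 + 3847168)/72) + 26708) - 84286 = ((50811 + (1/72)*1331653) + 26708) - 84286 = ((50811 + 1331653/72) + 26708) - 84286 = (4990045/72 + 26708) - 84286 = 6913021/72 - 84286 = 844429/72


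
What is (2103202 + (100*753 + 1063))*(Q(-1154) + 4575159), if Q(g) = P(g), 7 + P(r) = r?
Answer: 9969325950870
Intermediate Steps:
P(r) = -7 + r
Q(g) = -7 + g
(2103202 + (100*753 + 1063))*(Q(-1154) + 4575159) = (2103202 + (100*753 + 1063))*((-7 - 1154) + 4575159) = (2103202 + (75300 + 1063))*(-1161 + 4575159) = (2103202 + 76363)*4573998 = 2179565*4573998 = 9969325950870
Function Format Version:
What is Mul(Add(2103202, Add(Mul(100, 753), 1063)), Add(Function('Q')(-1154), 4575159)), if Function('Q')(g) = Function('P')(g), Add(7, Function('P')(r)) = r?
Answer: 9969325950870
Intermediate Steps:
Function('P')(r) = Add(-7, r)
Function('Q')(g) = Add(-7, g)
Mul(Add(2103202, Add(Mul(100, 753), 1063)), Add(Function('Q')(-1154), 4575159)) = Mul(Add(2103202, Add(Mul(100, 753), 1063)), Add(Add(-7, -1154), 4575159)) = Mul(Add(2103202, Add(75300, 1063)), Add(-1161, 4575159)) = Mul(Add(2103202, 76363), 4573998) = Mul(2179565, 4573998) = 9969325950870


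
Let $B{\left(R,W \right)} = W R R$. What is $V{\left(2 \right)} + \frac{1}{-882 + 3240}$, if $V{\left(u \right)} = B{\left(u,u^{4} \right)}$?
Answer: $\frac{150913}{2358} \approx 64.0$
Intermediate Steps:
$B{\left(R,W \right)} = W R^{2}$ ($B{\left(R,W \right)} = R W R = W R^{2}$)
$V{\left(u \right)} = u^{6}$ ($V{\left(u \right)} = u^{4} u^{2} = u^{6}$)
$V{\left(2 \right)} + \frac{1}{-882 + 3240} = 2^{6} + \frac{1}{-882 + 3240} = 64 + \frac{1}{2358} = \frac{150913}{2358}$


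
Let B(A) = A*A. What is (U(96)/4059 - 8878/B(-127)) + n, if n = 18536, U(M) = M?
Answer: 404491050026/21822537 ≈ 18535.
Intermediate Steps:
B(A) = A²
(U(96)/4059 - 8878/B(-127)) + n = (96/4059 - 8878/((-127)²)) + 18536 = (96*(1/4059) - 8878/16129) + 18536 = (32/1353 - 8878*1/16129) + 18536 = (32/1353 - 8878/16129) + 18536 = -11495806/21822537 + 18536 = 404491050026/21822537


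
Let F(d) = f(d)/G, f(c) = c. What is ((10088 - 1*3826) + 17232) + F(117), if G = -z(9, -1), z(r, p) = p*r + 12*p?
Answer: 164497/7 ≈ 23500.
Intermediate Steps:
z(r, p) = 12*p + p*r
G = 21 (G = -(-1)*(12 + 9) = -(-1)*21 = -1*(-21) = 21)
F(d) = d/21
((10088 - 1*3826) + 17232) + F(117) = ((10088 - 1*3826) + 17232) + (1/21)*117 = ((10088 - 3826) + 17232) + 39/7 = (6262 + 17232) + 39/7 = 23494 + 39/7 = 164497/7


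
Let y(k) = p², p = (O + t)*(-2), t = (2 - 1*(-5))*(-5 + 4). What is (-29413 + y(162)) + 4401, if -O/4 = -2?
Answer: -25008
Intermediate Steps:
t = -7 (t = (2 + 5)*(-1) = 7*(-1) = -7)
O = 8 (O = -4*(-2) = 8)
p = -2 (p = (8 - 7)*(-2) = 1*(-2) = -2)
y(k) = 4 (y(k) = (-2)² = 4)
(-29413 + y(162)) + 4401 = (-29413 + 4) + 4401 = -29409 + 4401 = -25008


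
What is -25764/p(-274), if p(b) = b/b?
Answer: -25764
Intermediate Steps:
p(b) = 1
-25764/p(-274) = -25764/1 = -25764*1 = -25764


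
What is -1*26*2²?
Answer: -104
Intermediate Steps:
-1*26*2² = -26*4 = -104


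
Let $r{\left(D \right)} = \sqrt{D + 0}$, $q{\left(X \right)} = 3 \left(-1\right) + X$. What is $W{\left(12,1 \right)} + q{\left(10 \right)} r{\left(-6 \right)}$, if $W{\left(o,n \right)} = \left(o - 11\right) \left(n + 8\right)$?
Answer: $9 + 7 i \sqrt{6} \approx 9.0 + 17.146 i$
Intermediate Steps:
$W{\left(o,n \right)} = \left(-11 + o\right) \left(8 + n\right)$
$q{\left(X \right)} = -3 + X$
$r{\left(D \right)} = \sqrt{D}$
$W{\left(12,1 \right)} + q{\left(10 \right)} r{\left(-6 \right)} = \left(-88 - 11 + 8 \cdot 12 + 1 \cdot 12\right) + \left(-3 + 10\right) \sqrt{-6} = \left(-88 - 11 + 96 + 12\right) + 7 i \sqrt{6} = 9 + 7 i \sqrt{6}$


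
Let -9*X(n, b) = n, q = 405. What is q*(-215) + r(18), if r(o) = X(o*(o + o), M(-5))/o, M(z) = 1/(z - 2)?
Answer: -87079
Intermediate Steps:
M(z) = 1/(-2 + z)
X(n, b) = -n/9
r(o) = -2*o/9 (r(o) = (-o*(o + o)/9)/o = (-o*2*o/9)/o = (-2*o²/9)/o = -2*o/9)
q*(-215) + r(18) = 405*(-215) - 2/9*18 = -87075 - 4 = -87079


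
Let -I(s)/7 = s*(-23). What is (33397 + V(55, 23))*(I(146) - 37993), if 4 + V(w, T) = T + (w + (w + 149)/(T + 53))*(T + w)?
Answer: -10436318904/19 ≈ -5.4928e+8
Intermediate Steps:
I(s) = 161*s (I(s) = -7*s*(-23) = -(-161)*s = 161*s)
V(w, T) = -4 + T + (T + w)*(w + (149 + w)/(53 + T)) (V(w, T) = -4 + (T + (w + (w + 149)/(T + 53))*(T + w)) = -4 + (T + (w + (149 + w)/(53 + T))*(T + w)) = -4 + (T + (T + w)*(w + (149 + w)/(53 + T))) = -4 + T + (T + w)*(w + (149 + w)/(53 + T)))
(33397 + V(55, 23))*(I(146) - 37993) = (33397 + (-212 + 23**2 + 54*55**2 + 149*55 + 198*23 + 23*55**2 + 55*23**2 + 54*23*55)/(53 + 23))*(161*146 - 37993) = (33397 + (-212 + 529 + 54*3025 + 8195 + 4554 + 23*3025 + 55*529 + 68310)/76)*(23506 - 37993) = (33397 + (-212 + 529 + 163350 + 8195 + 4554 + 69575 + 29095 + 68310)/76)*(-14487) = (33397 + (1/76)*343396)*(-14487) = (33397 + 85849/19)*(-14487) = (720392/19)*(-14487) = -10436318904/19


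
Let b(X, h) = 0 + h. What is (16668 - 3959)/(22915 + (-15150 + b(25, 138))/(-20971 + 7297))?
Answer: 28963811/52225787 ≈ 0.55459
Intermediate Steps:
b(X, h) = h
(16668 - 3959)/(22915 + (-15150 + b(25, 138))/(-20971 + 7297)) = (16668 - 3959)/(22915 + (-15150 + 138)/(-20971 + 7297)) = 12709/(22915 - 15012/(-13674)) = 12709/(22915 - 15012*(-1/13674)) = 12709/(22915 + 2502/2279) = 12709/(52225787/2279) = 12709*(2279/52225787) = 28963811/52225787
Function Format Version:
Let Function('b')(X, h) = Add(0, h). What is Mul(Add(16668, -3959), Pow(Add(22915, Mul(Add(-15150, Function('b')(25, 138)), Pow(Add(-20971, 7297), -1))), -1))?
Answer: Rational(28963811, 52225787) ≈ 0.55459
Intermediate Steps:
Function('b')(X, h) = h
Mul(Add(16668, -3959), Pow(Add(22915, Mul(Add(-15150, Function('b')(25, 138)), Pow(Add(-20971, 7297), -1))), -1)) = Mul(Add(16668, -3959), Pow(Add(22915, Mul(Add(-15150, 138), Pow(Add(-20971, 7297), -1))), -1)) = Mul(12709, Pow(Add(22915, Mul(-15012, Pow(-13674, -1))), -1)) = Mul(12709, Pow(Add(22915, Mul(-15012, Rational(-1, 13674))), -1)) = Mul(12709, Pow(Add(22915, Rational(2502, 2279)), -1)) = Mul(12709, Pow(Rational(52225787, 2279), -1)) = Mul(12709, Rational(2279, 52225787)) = Rational(28963811, 52225787)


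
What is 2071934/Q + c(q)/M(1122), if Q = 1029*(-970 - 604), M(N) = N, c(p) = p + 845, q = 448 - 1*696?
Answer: -226296881/302873802 ≈ -0.74717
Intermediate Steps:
q = -248 (q = 448 - 696 = -248)
c(p) = 845 + p
Q = -1619646 (Q = 1029*(-1574) = -1619646)
2071934/Q + c(q)/M(1122) = 2071934/(-1619646) + (845 - 248)/1122 = 2071934*(-1/1619646) + 597*(1/1122) = -1035967/809823 + 199/374 = -226296881/302873802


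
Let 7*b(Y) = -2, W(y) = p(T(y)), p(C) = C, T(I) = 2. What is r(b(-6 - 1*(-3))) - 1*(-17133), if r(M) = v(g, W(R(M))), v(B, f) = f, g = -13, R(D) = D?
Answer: 17135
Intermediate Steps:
W(y) = 2
b(Y) = -2/7 (b(Y) = (⅐)*(-2) = -2/7)
r(M) = 2
r(b(-6 - 1*(-3))) - 1*(-17133) = 2 - 1*(-17133) = 2 + 17133 = 17135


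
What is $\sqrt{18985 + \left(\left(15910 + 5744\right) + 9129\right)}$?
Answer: $2 \sqrt{12442} \approx 223.09$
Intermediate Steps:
$\sqrt{18985 + \left(\left(15910 + 5744\right) + 9129\right)} = \sqrt{18985 + \left(21654 + 9129\right)} = \sqrt{18985 + 30783} = \sqrt{49768} = 2 \sqrt{12442}$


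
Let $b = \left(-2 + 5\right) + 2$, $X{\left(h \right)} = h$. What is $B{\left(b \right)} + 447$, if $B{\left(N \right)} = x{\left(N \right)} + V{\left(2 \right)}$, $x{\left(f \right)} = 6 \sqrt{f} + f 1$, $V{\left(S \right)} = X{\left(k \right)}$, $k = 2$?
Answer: $454 + 6 \sqrt{5} \approx 467.42$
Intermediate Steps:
$V{\left(S \right)} = 2$
$x{\left(f \right)} = f + 6 \sqrt{f}$ ($x{\left(f \right)} = 6 \sqrt{f} + f = f + 6 \sqrt{f}$)
$b = 5$ ($b = 3 + 2 = 5$)
$B{\left(N \right)} = 2 + N + 6 \sqrt{N}$ ($B{\left(N \right)} = \left(N + 6 \sqrt{N}\right) + 2 = 2 + N + 6 \sqrt{N}$)
$B{\left(b \right)} + 447 = \left(2 + 5 + 6 \sqrt{5}\right) + 447 = \left(7 + 6 \sqrt{5}\right) + 447 = 454 + 6 \sqrt{5}$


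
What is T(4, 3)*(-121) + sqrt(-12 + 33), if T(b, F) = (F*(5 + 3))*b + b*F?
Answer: -13068 + sqrt(21) ≈ -13063.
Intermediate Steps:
T(b, F) = 9*F*b (T(b, F) = (F*8)*b + F*b = (8*F)*b + F*b = 8*F*b + F*b = 9*F*b)
T(4, 3)*(-121) + sqrt(-12 + 33) = (9*3*4)*(-121) + sqrt(-12 + 33) = 108*(-121) + sqrt(21) = -13068 + sqrt(21)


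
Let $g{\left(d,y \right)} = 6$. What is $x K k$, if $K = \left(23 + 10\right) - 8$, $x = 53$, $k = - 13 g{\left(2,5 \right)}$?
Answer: $-103350$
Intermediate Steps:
$k = -78$ ($k = \left(-13\right) 6 = -78$)
$K = 25$ ($K = 33 - 8 = 25$)
$x K k = 53 \cdot 25 \left(-78\right) = 1325 \left(-78\right) = -103350$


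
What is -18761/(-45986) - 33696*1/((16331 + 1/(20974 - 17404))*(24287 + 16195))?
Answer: 189203352903283/463823491170838 ≈ 0.40792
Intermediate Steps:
-18761/(-45986) - 33696*1/((16331 + 1/(20974 - 17404))*(24287 + 16195)) = -18761*(-1/45986) - 33696*1/(40482*(16331 + 1/3570)) = 18761/45986 - 33696*1/(40482*(16331 + 1/3570)) = 18761/45986 - 33696/((58301671/3570)*40482) = 18761/45986 - 33696/393361374237/595 = 18761/45986 - 33696*595/393361374237 = 18761/45986 - 514080/10086189083 = 189203352903283/463823491170838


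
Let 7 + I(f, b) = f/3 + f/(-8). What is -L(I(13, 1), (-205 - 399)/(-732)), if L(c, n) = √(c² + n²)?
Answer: -√40935353/1464 ≈ -4.3703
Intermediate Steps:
I(f, b) = -7 + 5*f/24 (I(f, b) = -7 + (f/3 + f/(-8)) = -7 + (f*(⅓) + f*(-⅛)) = -7 + (f/3 - f/8) = -7 + 5*f/24)
-L(I(13, 1), (-205 - 399)/(-732)) = -√((-7 + (5/24)*13)² + ((-205 - 399)/(-732))²) = -√((-7 + 65/24)² + (-604*(-1/732))²) = -√((-103/24)² + (151/183)²) = -√(10609/576 + 22801/33489) = -√(40935353/2143296) = -√40935353/1464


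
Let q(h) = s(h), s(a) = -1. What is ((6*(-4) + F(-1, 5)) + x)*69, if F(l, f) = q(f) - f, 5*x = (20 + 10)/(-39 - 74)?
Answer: -234324/113 ≈ -2073.7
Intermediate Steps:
q(h) = -1
x = -6/113 (x = ((20 + 10)/(-39 - 74))/5 = (30/(-113))/5 = (30*(-1/113))/5 = (⅕)*(-30/113) = -6/113 ≈ -0.053097)
F(l, f) = -1 - f
((6*(-4) + F(-1, 5)) + x)*69 = ((6*(-4) + (-1 - 1*5)) - 6/113)*69 = ((-24 + (-1 - 5)) - 6/113)*69 = ((-24 - 6) - 6/113)*69 = (-30 - 6/113)*69 = -3396/113*69 = -234324/113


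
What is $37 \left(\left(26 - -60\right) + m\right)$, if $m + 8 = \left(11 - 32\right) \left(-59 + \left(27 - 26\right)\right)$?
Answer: $47952$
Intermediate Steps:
$m = 1210$ ($m = -8 + \left(11 - 32\right) \left(-59 + \left(27 - 26\right)\right) = -8 - 21 \left(-59 + 1\right) = -8 - -1218 = -8 + 1218 = 1210$)
$37 \left(\left(26 - -60\right) + m\right) = 37 \left(\left(26 - -60\right) + 1210\right) = 37 \left(\left(26 + 60\right) + 1210\right) = 37 \left(86 + 1210\right) = 37 \cdot 1296 = 47952$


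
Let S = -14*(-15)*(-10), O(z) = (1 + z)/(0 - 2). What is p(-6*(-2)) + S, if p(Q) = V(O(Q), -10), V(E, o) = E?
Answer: -4213/2 ≈ -2106.5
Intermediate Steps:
O(z) = -½ - z/2 (O(z) = (1 + z)/(-2) = (1 + z)*(-½) = -½ - z/2)
p(Q) = -½ - Q/2
S = -2100 (S = 210*(-10) = -2100)
p(-6*(-2)) + S = (-½ - (-3)*(-2)) - 2100 = (-½ - ½*12) - 2100 = (-½ - 6) - 2100 = -13/2 - 2100 = -4213/2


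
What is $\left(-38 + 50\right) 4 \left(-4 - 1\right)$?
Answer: $-240$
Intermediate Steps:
$\left(-38 + 50\right) 4 \left(-4 - 1\right) = 12 \cdot 4 \left(-5\right) = 12 \left(-20\right) = -240$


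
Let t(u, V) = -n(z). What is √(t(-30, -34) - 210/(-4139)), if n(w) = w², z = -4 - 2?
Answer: I*√615858366/4139 ≈ 5.9958*I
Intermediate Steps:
z = -6
t(u, V) = -36 (t(u, V) = -1*(-6)² = -1*36 = -36)
√(t(-30, -34) - 210/(-4139)) = √(-36 - 210/(-4139)) = √(-36 - 210*(-1/4139)) = √(-36 + 210/4139) = √(-148794/4139) = I*√615858366/4139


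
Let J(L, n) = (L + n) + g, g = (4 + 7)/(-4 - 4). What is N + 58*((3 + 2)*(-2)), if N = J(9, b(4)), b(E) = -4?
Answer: -4611/8 ≈ -576.38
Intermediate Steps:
g = -11/8 (g = 11/(-8) = 11*(-⅛) = -11/8 ≈ -1.3750)
J(L, n) = -11/8 + L + n (J(L, n) = (L + n) - 11/8 = -11/8 + L + n)
N = 29/8 (N = -11/8 + 9 - 4 = 29/8 ≈ 3.6250)
N + 58*((3 + 2)*(-2)) = 29/8 + 58*((3 + 2)*(-2)) = 29/8 + 58*(5*(-2)) = 29/8 + 58*(-10) = 29/8 - 580 = -4611/8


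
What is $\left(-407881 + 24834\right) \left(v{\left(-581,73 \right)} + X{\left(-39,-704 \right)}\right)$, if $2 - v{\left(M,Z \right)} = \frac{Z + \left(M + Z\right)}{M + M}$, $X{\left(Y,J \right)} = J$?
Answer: $\frac{44661036639}{166} \approx 2.6904 \cdot 10^{8}$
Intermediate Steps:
$v{\left(M,Z \right)} = 2 - \frac{M + 2 Z}{2 M}$ ($v{\left(M,Z \right)} = 2 - \frac{Z + \left(M + Z\right)}{M + M} = 2 - \frac{M + 2 Z}{2 M}$)
$\left(-407881 + 24834\right) \left(v{\left(-581,73 \right)} + X{\left(-39,-704 \right)}\right) = \left(-407881 + 24834\right) \left(\left(\frac{3}{2} - \frac{73}{-581}\right) - 704\right) = - 383047 \left(\left(\frac{3}{2} - 73 \left(- \frac{1}{581}\right)\right) - 704\right) = - 383047 \left(\left(\frac{3}{2} + \frac{73}{581}\right) - 704\right) = - 383047 \left(\frac{1889}{1162} - 704\right) = \left(-383047\right) \left(- \frac{816159}{1162}\right) = \frac{44661036639}{166}$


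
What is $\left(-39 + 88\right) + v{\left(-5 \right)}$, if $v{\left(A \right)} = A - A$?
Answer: $49$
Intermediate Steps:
$v{\left(A \right)} = 0$
$\left(-39 + 88\right) + v{\left(-5 \right)} = \left(-39 + 88\right) + 0 = 49 + 0 = 49$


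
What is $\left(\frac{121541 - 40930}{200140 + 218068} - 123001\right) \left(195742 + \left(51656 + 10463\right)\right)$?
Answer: $- \frac{13264349622924017}{418208} \approx -3.1717 \cdot 10^{10}$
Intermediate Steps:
$\left(\frac{121541 - 40930}{200140 + 218068} - 123001\right) \left(195742 + \left(51656 + 10463\right)\right) = \left(\frac{80611}{418208} - 123001\right) \left(195742 + 62119\right) = \left(80611 \cdot \frac{1}{418208} - 123001\right) 257861 = \left(\frac{80611}{418208} - 123001\right) 257861 = \left(- \frac{51439921597}{418208}\right) 257861 = - \frac{13264349622924017}{418208}$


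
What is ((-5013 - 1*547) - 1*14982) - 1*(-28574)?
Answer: 8032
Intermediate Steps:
((-5013 - 1*547) - 1*14982) - 1*(-28574) = ((-5013 - 547) - 14982) + 28574 = (-5560 - 14982) + 28574 = -20542 + 28574 = 8032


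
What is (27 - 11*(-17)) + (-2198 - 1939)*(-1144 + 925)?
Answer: 906217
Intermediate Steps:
(27 - 11*(-17)) + (-2198 - 1939)*(-1144 + 925) = (27 + 187) - 4137*(-219) = 214 + 906003 = 906217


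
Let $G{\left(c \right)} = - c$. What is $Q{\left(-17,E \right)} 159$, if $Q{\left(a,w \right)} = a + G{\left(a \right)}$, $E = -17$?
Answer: $0$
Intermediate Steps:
$Q{\left(a,w \right)} = 0$ ($Q{\left(a,w \right)} = a - a = 0$)
$Q{\left(-17,E \right)} 159 = 0 \cdot 159 = 0$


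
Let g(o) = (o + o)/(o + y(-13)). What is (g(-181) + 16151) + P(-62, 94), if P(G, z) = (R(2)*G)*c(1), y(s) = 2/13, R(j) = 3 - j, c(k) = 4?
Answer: 37392659/2351 ≈ 15905.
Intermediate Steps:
y(s) = 2/13 (y(s) = 2*(1/13) = 2/13)
g(o) = 2*o/(2/13 + o) (g(o) = (o + o)/(o + 2/13) = (2*o)/(2/13 + o) = 2*o/(2/13 + o))
P(G, z) = 4*G (P(G, z) = ((3 - 1*2)*G)*4 = ((3 - 2)*G)*4 = (1*G)*4 = G*4 = 4*G)
(g(-181) + 16151) + P(-62, 94) = (26*(-181)/(2 + 13*(-181)) + 16151) + 4*(-62) = (26*(-181)/(2 - 2353) + 16151) - 248 = (26*(-181)/(-2351) + 16151) - 248 = (26*(-181)*(-1/2351) + 16151) - 248 = (4706/2351 + 16151) - 248 = 37975707/2351 - 248 = 37392659/2351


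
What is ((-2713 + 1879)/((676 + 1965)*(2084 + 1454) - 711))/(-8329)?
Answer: 834/77819071363 ≈ 1.0717e-8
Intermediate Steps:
((-2713 + 1879)/((676 + 1965)*(2084 + 1454) - 711))/(-8329) = -834/(2641*3538 - 711)*(-1/8329) = -834/(9343858 - 711)*(-1/8329) = -834/9343147*(-1/8329) = 834/77819071363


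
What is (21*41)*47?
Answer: 40467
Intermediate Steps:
(21*41)*47 = 861*47 = 40467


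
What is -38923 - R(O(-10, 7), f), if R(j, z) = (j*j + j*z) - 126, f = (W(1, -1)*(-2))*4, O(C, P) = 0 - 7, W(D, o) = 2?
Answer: -38958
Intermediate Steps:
O(C, P) = -7
f = -16 (f = (2*(-2))*4 = -4*4 = -16)
R(j, z) = -126 + j² + j*z (R(j, z) = (j² + j*z) - 126 = -126 + j² + j*z)
-38923 - R(O(-10, 7), f) = -38923 - (-126 + (-7)² - 7*(-16)) = -38923 - (-126 + 49 + 112) = -38923 - 1*35 = -38923 - 35 = -38958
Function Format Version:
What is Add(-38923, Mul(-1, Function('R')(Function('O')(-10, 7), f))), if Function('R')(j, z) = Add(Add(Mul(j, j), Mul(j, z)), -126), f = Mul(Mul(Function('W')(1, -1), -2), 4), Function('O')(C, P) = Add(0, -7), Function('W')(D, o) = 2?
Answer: -38958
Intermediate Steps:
Function('O')(C, P) = -7
f = -16 (f = Mul(Mul(2, -2), 4) = Mul(-4, 4) = -16)
Function('R')(j, z) = Add(-126, Pow(j, 2), Mul(j, z)) (Function('R')(j, z) = Add(Add(Pow(j, 2), Mul(j, z)), -126) = Add(-126, Pow(j, 2), Mul(j, z)))
Add(-38923, Mul(-1, Function('R')(Function('O')(-10, 7), f))) = Add(-38923, Mul(-1, Add(-126, Pow(-7, 2), Mul(-7, -16)))) = Add(-38923, Mul(-1, Add(-126, 49, 112))) = Add(-38923, Mul(-1, 35)) = Add(-38923, -35) = -38958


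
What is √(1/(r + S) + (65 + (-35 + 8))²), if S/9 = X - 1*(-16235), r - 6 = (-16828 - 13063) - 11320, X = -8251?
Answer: √1356614639295/30651 ≈ 38.000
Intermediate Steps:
r = -41205 (r = 6 + ((-16828 - 13063) - 11320) = 6 + (-29891 - 11320) = 6 - 41211 = -41205)
S = 71856 (S = 9*(-8251 - 1*(-16235)) = 9*(-8251 + 16235) = 9*7984 = 71856)
√(1/(r + S) + (65 + (-35 + 8))²) = √(1/(-41205 + 71856) + (65 + (-35 + 8))²) = √(1/30651 + (65 - 27)²) = √(1/30651 + 38²) = √(1/30651 + 1444) = √(44260045/30651) = √1356614639295/30651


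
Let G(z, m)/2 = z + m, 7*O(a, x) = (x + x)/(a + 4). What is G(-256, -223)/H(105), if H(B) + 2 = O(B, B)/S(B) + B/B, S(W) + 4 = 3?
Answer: 104422/139 ≈ 751.24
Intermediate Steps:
S(W) = -1 (S(W) = -4 + 3 = -1)
O(a, x) = 2*x/(7*(4 + a)) (O(a, x) = ((x + x)/(a + 4))/7 = ((2*x)/(4 + a))/7 = (2*x/(4 + a))/7 = 2*x/(7*(4 + a)))
G(z, m) = 2*m + 2*z (G(z, m) = 2*(z + m) = 2*(m + z) = 2*m + 2*z)
H(B) = -1 - 2*B/(7*(4 + B)) (H(B) = -2 + ((2*B/(7*(4 + B)))/(-1) + B/B) = -2 + ((2*B/(7*(4 + B)))*(-1) + 1) = -2 + (-2*B/(7*(4 + B)) + 1) = -2 + (1 - 2*B/(7*(4 + B))) = -1 - 2*B/(7*(4 + B)))
G(-256, -223)/H(105) = (2*(-223) + 2*(-256))/(((-28 - 9*105)/(7*(4 + 105)))) = (-446 - 512)/(((⅐)*(-28 - 945)/109)) = -958/((⅐)*(1/109)*(-973)) = -958/(-139/109) = -958*(-109/139) = 104422/139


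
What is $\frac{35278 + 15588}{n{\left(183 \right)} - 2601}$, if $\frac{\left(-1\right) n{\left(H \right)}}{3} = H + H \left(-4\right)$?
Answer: $- \frac{25433}{477} \approx -53.319$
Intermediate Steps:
$n{\left(H \right)} = 9 H$ ($n{\left(H \right)} = - 3 \left(H + H \left(-4\right)\right) = - 3 \left(H - 4 H\right) = - 3 \left(- 3 H\right) = 9 H$)
$\frac{35278 + 15588}{n{\left(183 \right)} - 2601} = \frac{35278 + 15588}{9 \cdot 183 - 2601} = \frac{50866}{1647 - 2601} = \frac{50866}{-954} = 50866 \left(- \frac{1}{954}\right) = - \frac{25433}{477}$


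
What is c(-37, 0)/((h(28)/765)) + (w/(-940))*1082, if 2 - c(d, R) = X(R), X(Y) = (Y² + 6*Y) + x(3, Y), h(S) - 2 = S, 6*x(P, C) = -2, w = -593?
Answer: 174389/235 ≈ 742.08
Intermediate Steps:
x(P, C) = -⅓ (x(P, C) = (⅙)*(-2) = -⅓)
h(S) = 2 + S
X(Y) = -⅓ + Y² + 6*Y (X(Y) = (Y² + 6*Y) - ⅓ = -⅓ + Y² + 6*Y)
c(d, R) = 7/3 - R² - 6*R (c(d, R) = 2 - (-⅓ + R² + 6*R) = 2 + (⅓ - R² - 6*R) = 7/3 - R² - 6*R)
c(-37, 0)/((h(28)/765)) + (w/(-940))*1082 = (7/3 - 1*0² - 6*0)/(((2 + 28)/765)) - 593/(-940)*1082 = (7/3 - 1*0 + 0)/((30*(1/765))) - 593*(-1/940)*1082 = (7/3 + 0 + 0)/(2/51) + (593/940)*1082 = (7/3)*(51/2) + 320813/470 = 119/2 + 320813/470 = 174389/235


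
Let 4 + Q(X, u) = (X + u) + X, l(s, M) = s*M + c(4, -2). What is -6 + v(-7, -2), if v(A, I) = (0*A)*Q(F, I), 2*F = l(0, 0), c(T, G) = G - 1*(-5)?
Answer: -6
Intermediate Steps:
c(T, G) = 5 + G (c(T, G) = G + 5 = 5 + G)
l(s, M) = 3 + M*s (l(s, M) = s*M + (5 - 2) = M*s + 3 = 3 + M*s)
F = 3/2 (F = (3 + 0*0)/2 = (3 + 0)/2 = (1/2)*3 = 3/2 ≈ 1.5000)
Q(X, u) = -4 + u + 2*X (Q(X, u) = -4 + ((X + u) + X) = -4 + (u + 2*X) = -4 + u + 2*X)
v(A, I) = 0 (v(A, I) = (0*A)*(-4 + I + 2*(3/2)) = 0*(-4 + I + 3) = 0*(-1 + I) = 0)
-6 + v(-7, -2) = -6 + 0 = -6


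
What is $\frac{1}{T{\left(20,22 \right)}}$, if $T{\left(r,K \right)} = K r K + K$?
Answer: $\frac{1}{9702} \approx 0.00010307$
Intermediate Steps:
$T{\left(r,K \right)} = K + r K^{2}$ ($T{\left(r,K \right)} = r K^{2} + K = K + r K^{2}$)
$\frac{1}{T{\left(20,22 \right)}} = \frac{1}{22 \left(1 + 22 \cdot 20\right)} = \frac{1}{22 \left(1 + 440\right)} = \frac{1}{22 \cdot 441} = \frac{1}{9702}$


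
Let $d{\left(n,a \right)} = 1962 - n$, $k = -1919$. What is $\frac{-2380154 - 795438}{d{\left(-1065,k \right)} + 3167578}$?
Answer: $- \frac{3175592}{3170605} \approx -1.0016$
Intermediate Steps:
$\frac{-2380154 - 795438}{d{\left(-1065,k \right)} + 3167578} = \frac{-2380154 - 795438}{\left(1962 - -1065\right) + 3167578} = - \frac{3175592}{\left(1962 + 1065\right) + 3167578} = - \frac{3175592}{3027 + 3167578} = - \frac{3175592}{3170605}$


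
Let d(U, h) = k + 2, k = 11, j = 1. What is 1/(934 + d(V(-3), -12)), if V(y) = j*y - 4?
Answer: 1/947 ≈ 0.0010560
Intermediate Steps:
V(y) = -4 + y (V(y) = 1*y - 4 = y - 4 = -4 + y)
d(U, h) = 13 (d(U, h) = 11 + 2 = 13)
1/(934 + d(V(-3), -12)) = 1/(934 + 13) = 1/947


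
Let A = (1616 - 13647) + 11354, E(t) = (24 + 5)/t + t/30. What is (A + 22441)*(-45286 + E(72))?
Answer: -88698915391/90 ≈ -9.8554e+8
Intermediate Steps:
E(t) = 29/t + t/30 (E(t) = 29/t + t*(1/30) = 29/t + t/30)
A = -677 (A = -12031 + 11354 = -677)
(A + 22441)*(-45286 + E(72)) = (-677 + 22441)*(-45286 + (29/72 + (1/30)*72)) = 21764*(-45286 + (29*(1/72) + 12/5)) = 21764*(-45286 + (29/72 + 12/5)) = 21764*(-45286 + 1009/360) = 21764*(-16301951/360) = -88698915391/90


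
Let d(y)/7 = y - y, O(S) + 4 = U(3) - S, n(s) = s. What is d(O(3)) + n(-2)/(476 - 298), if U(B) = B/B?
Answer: -1/89 ≈ -0.011236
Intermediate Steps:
U(B) = 1
O(S) = -3 - S (O(S) = -4 + (1 - S) = -3 - S)
d(y) = 0 (d(y) = 7*(y - y) = 7*0 = 0)
d(O(3)) + n(-2)/(476 - 298) = 0 - 2/(476 - 298) = 0 - 2/178 = 0 - 2*1/178 = 0 - 1/89 = -1/89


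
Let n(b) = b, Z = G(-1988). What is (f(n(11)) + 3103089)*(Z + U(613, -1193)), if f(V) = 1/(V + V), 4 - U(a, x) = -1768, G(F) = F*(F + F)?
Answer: 269865289965770/11 ≈ 2.4533e+13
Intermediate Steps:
G(F) = 2*F² (G(F) = F*(2*F) = 2*F²)
Z = 7904288 (Z = 2*(-1988)² = 2*3952144 = 7904288)
U(a, x) = 1772 (U(a, x) = 4 - 1*(-1768) = 4 + 1768 = 1772)
f(V) = 1/(2*V)
(f(n(11)) + 3103089)*(Z + U(613, -1193)) = ((½)/11 + 3103089)*(7904288 + 1772) = ((½)*(1/11) + 3103089)*7906060 = (1/22 + 3103089)*7906060 = (68267959/22)*7906060 = 269865289965770/11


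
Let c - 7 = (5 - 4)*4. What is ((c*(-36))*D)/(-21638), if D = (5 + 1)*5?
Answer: 5940/10819 ≈ 0.54903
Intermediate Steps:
D = 30 (D = 6*5 = 30)
c = 11 (c = 7 + (5 - 4)*4 = 7 + 1*4 = 7 + 4 = 11)
((c*(-36))*D)/(-21638) = ((11*(-36))*30)/(-21638) = -396*30*(-1/21638) = -11880*(-1/21638) = 5940/10819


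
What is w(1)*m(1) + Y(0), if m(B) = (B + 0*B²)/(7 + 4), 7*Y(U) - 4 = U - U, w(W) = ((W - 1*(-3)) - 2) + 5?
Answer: 93/77 ≈ 1.2078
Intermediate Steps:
w(W) = 6 + W (w(W) = ((W + 3) - 2) + 5 = ((3 + W) - 2) + 5 = (1 + W) + 5 = 6 + W)
Y(U) = 4/7 (Y(U) = 4/7 + (U - U)/7 = 4/7 + (⅐)*0 = 4/7 + 0 = 4/7)
m(B) = B/11 (m(B) = (B + 0)/11 = B*(1/11) = B/11)
w(1)*m(1) + Y(0) = (6 + 1)*((1/11)*1) + 4/7 = 7*(1/11) + 4/7 = 7/11 + 4/7 = 93/77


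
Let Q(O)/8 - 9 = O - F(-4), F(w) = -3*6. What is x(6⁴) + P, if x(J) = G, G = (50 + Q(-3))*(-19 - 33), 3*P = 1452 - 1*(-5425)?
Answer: -30875/3 ≈ -10292.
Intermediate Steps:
F(w) = -18
P = 6877/3 (P = (1452 - 1*(-5425))/3 = (1452 + 5425)/3 = (⅓)*6877 = 6877/3 ≈ 2292.3)
Q(O) = 216 + 8*O (Q(O) = 72 + 8*(O - 1*(-18)) = 72 + 8*(O + 18) = 72 + 8*(18 + O) = 72 + (144 + 8*O) = 216 + 8*O)
G = -12584 (G = (50 + (216 + 8*(-3)))*(-19 - 33) = (50 + (216 - 24))*(-52) = (50 + 192)*(-52) = 242*(-52) = -12584)
x(J) = -12584
x(6⁴) + P = -12584 + 6877/3 = -30875/3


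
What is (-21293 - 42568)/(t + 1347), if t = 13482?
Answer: -21287/4943 ≈ -4.3065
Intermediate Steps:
(-21293 - 42568)/(t + 1347) = (-21293 - 42568)/(13482 + 1347) = -63861/14829 = -63861*1/14829 = -21287/4943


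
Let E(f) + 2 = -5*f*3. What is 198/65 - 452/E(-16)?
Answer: 8872/7735 ≈ 1.1470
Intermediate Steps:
E(f) = -2 - 15*f (E(f) = -2 - 5*f*3 = -2 - 15*f)
198/65 - 452/E(-16) = 198/65 - 452/(-2 - 15*(-16)) = 198*(1/65) - 452/(-2 + 240) = 198/65 - 452/238 = 198/65 - 452*1/238 = 198/65 - 226/119 = 8872/7735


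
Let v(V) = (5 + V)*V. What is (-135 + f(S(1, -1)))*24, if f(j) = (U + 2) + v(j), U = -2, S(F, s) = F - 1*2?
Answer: -3336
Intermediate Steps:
S(F, s) = -2 + F (S(F, s) = F - 2 = -2 + F)
v(V) = V*(5 + V)
f(j) = j*(5 + j) (f(j) = (-2 + 2) + j*(5 + j) = 0 + j*(5 + j) = j*(5 + j))
(-135 + f(S(1, -1)))*24 = (-135 + (-2 + 1)*(5 + (-2 + 1)))*24 = (-135 - (5 - 1))*24 = (-135 - 1*4)*24 = (-135 - 4)*24 = -139*24 = -3336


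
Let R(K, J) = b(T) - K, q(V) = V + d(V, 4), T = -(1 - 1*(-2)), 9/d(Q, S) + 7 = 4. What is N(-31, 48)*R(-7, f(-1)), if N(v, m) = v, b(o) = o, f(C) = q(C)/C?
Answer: -124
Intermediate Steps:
d(Q, S) = -3 (d(Q, S) = 9/(-7 + 4) = 9/(-3) = 9*(-⅓) = -3)
T = -3 (T = -(1 + 2) = -1*3 = -3)
q(V) = -3 + V (q(V) = V - 3 = -3 + V)
f(C) = (-3 + C)/C
R(K, J) = -3 - K
N(-31, 48)*R(-7, f(-1)) = -31*(-3 - 1*(-7)) = -31*(-3 + 7) = -31*4 = -124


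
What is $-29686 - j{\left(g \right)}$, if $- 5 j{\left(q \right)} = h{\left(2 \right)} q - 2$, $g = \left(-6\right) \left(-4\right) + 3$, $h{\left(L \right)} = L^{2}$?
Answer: $- \frac{148324}{5} \approx -29665.0$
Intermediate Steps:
$g = 27$ ($g = 24 + 3 = 27$)
$j{\left(q \right)} = \frac{2}{5} - \frac{4 q}{5}$ ($j{\left(q \right)} = - \frac{2^{2} q - 2}{5} = - \frac{4 q - 2}{5} = - \frac{-2 + 4 q}{5} = \frac{2}{5} - \frac{4 q}{5}$)
$-29686 - j{\left(g \right)} = -29686 - \left(\frac{2}{5} - \frac{108}{5}\right) = -29686 - - \frac{106}{5} = -29686 + \frac{106}{5} = - \frac{148324}{5}$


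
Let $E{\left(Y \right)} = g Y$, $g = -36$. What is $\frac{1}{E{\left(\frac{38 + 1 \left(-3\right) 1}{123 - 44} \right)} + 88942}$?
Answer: $\frac{79}{7025158} \approx 1.1245 \cdot 10^{-5}$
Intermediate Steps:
$E{\left(Y \right)} = - 36 Y$
$\frac{1}{E{\left(\frac{38 + 1 \left(-3\right) 1}{123 - 44} \right)} + 88942} = \frac{1}{- 36 \frac{38 + 1 \left(-3\right) 1}{123 - 44} + 88942} = \frac{1}{- 36 \frac{38 - 3}{79} + 88942} = \frac{1}{- 36 \left(38 - 3\right) \frac{1}{79} + 88942} = \frac{1}{- 36 \cdot 35 \cdot \frac{1}{79} + 88942} = \frac{1}{\left(-36\right) \frac{35}{79} + 88942} = \frac{1}{- \frac{1260}{79} + 88942} = \frac{1}{\frac{7025158}{79}} = \frac{79}{7025158}$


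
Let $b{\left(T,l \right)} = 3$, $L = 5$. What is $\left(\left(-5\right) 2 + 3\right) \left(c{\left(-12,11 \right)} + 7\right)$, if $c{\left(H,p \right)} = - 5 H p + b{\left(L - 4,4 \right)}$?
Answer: $-4690$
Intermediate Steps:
$c{\left(H,p \right)} = 3 - 5 H p$ ($c{\left(H,p \right)} = - 5 H p + 3 = 3 - 5 H p$)
$\left(\left(-5\right) 2 + 3\right) \left(c{\left(-12,11 \right)} + 7\right) = \left(\left(-5\right) 2 + 3\right) \left(\left(3 - \left(-60\right) 11\right) + 7\right) = \left(-10 + 3\right) \left(\left(3 + 660\right) + 7\right) = - 7 \left(663 + 7\right) = \left(-7\right) 670 = -4690$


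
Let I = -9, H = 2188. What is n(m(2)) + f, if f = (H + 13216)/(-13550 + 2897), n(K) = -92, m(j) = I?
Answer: -995480/10653 ≈ -93.446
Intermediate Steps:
m(j) = -9
f = -15404/10653 (f = (2188 + 13216)/(-13550 + 2897) = 15404/(-10653) = 15404*(-1/10653) = -15404/10653 ≈ -1.4460)
n(m(2)) + f = -92 - 15404/10653 = -995480/10653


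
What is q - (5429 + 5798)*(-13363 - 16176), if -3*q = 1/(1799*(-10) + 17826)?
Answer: 163164101677/492 ≈ 3.3163e+8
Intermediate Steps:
q = 1/492 (q = -1/(3*(1799*(-10) + 17826)) = -1/(3*(-17990 + 17826)) = -1/3/(-164) = -1/3*(-1/164) = 1/492 ≈ 0.0020325)
q - (5429 + 5798)*(-13363 - 16176) = 1/492 - (5429 + 5798)*(-13363 - 16176) = 1/492 - 11227*(-29539) = 1/492 - 1*(-331634353) = 1/492 + 331634353 = 163164101677/492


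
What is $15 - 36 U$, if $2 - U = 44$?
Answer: $1527$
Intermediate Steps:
$U = -42$ ($U = 2 - 44 = -42$)
$15 - 36 U = 15 - -1512 = 15 + 1512 = 1527$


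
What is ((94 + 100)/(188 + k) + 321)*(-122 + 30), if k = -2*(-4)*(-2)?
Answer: -1274338/43 ≈ -29636.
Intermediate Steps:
k = -16 (k = 8*(-2) = -16)
((94 + 100)/(188 + k) + 321)*(-122 + 30) = ((94 + 100)/(188 - 16) + 321)*(-122 + 30) = (194/172 + 321)*(-92) = (194*(1/172) + 321)*(-92) = (97/86 + 321)*(-92) = (27703/86)*(-92) = -1274338/43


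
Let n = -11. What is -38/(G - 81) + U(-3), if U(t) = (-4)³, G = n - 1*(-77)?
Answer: -922/15 ≈ -61.467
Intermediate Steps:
G = 66 (G = -11 - 1*(-77) = -11 + 77 = 66)
U(t) = -64
-38/(G - 81) + U(-3) = -38/(66 - 81) - 64 = -38/(-15) - 64 = -1/15*(-38) - 64 = 38/15 - 64 = -922/15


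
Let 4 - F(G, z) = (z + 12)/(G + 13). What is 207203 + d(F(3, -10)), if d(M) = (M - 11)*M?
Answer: 13259225/64 ≈ 2.0718e+5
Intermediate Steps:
F(G, z) = 4 - (12 + z)/(13 + G) (F(G, z) = 4 - (z + 12)/(G + 13) = 4 - (12 + z)/(13 + G))
d(M) = M*(-11 + M) (d(M) = (-11 + M)*M = M*(-11 + M))
207203 + d(F(3, -10)) = 207203 + ((40 - 1*(-10) + 4*3)/(13 + 3))*(-11 + (40 - 1*(-10) + 4*3)/(13 + 3)) = 207203 + ((40 + 10 + 12)/16)*(-11 + (40 + 10 + 12)/16) = 207203 + ((1/16)*62)*(-11 + (1/16)*62) = 207203 + 31*(-11 + 31/8)/8 = 207203 + (31/8)*(-57/8) = 207203 - 1767/64 = 13259225/64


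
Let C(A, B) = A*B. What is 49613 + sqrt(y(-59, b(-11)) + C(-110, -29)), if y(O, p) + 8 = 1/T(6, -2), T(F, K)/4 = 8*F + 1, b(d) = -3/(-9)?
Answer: 49613 + 3*sqrt(69297)/14 ≈ 49669.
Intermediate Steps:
b(d) = 1/3 (b(d) = -3*(-1/9) = 1/3)
T(F, K) = 4 + 32*F (T(F, K) = 4*(8*F + 1) = 4*(1 + 8*F) = 4 + 32*F)
y(O, p) = -1567/196 (y(O, p) = -8 + 1/(4 + 32*6) = -8 + 1/(4 + 192) = -8 + 1/196 = -1567/196)
49613 + sqrt(y(-59, b(-11)) + C(-110, -29)) = 49613 + sqrt(-1567/196 - 110*(-29)) = 49613 + sqrt(-1567/196 + 3190) = 49613 + sqrt(623673/196) = 49613 + 3*sqrt(69297)/14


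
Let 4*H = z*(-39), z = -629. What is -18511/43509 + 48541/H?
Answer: 2664596045/355773093 ≈ 7.4896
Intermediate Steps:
H = 24531/4 (H = (-629*(-39))/4 = (¼)*24531 = 24531/4 ≈ 6132.8)
-18511/43509 + 48541/H = -18511/43509 + 48541/(24531/4) = -18511*1/43509 + 48541*(4/24531) = -18511/43509 + 194164/24531 = 2664596045/355773093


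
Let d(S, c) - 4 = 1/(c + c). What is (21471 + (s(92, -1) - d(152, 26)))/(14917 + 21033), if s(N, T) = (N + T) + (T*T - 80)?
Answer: 1116907/1869400 ≈ 0.59747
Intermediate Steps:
d(S, c) = 4 + 1/(2*c) (d(S, c) = 4 + 1/(c + c) = 4 + 1/(2*c))
s(N, T) = -80 + N + T + T**2 (s(N, T) = (N + T) + (T**2 - 80) = (N + T) + (-80 + T**2) = -80 + N + T + T**2)
(21471 + (s(92, -1) - d(152, 26)))/(14917 + 21033) = (21471 + ((-80 + 92 - 1 + (-1)**2) - (4 + (1/2)/26)))/(14917 + 21033) = (21471 + ((-80 + 92 - 1 + 1) - (4 + (1/2)*(1/26))))/35950 = (21471 + (12 - (4 + 1/52)))*(1/35950) = (21471 + (12 - 1*209/52))*(1/35950) = (21471 + (12 - 209/52))*(1/35950) = (21471 + 415/52)*(1/35950) = (1116907/52)*(1/35950) = 1116907/1869400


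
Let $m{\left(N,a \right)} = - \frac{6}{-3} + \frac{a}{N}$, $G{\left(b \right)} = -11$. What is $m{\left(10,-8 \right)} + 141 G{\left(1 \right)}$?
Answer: $- \frac{7749}{5} \approx -1549.8$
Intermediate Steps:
$m{\left(N,a \right)} = 2 + \frac{a}{N}$ ($m{\left(N,a \right)} = \left(-6\right) \left(- \frac{1}{3}\right) + \frac{a}{N} = 2 + \frac{a}{N}$)
$m{\left(10,-8 \right)} + 141 G{\left(1 \right)} = \left(2 - \frac{8}{10}\right) + 141 \left(-11\right) = \left(2 - \frac{4}{5}\right) - 1551 = \frac{6}{5} - 1551 = - \frac{7749}{5}$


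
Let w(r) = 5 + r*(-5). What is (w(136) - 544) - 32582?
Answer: -33801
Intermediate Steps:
w(r) = 5 - 5*r
(w(136) - 544) - 32582 = ((5 - 5*136) - 544) - 32582 = ((5 - 680) - 544) - 32582 = (-675 - 544) - 32582 = -1219 - 32582 = -33801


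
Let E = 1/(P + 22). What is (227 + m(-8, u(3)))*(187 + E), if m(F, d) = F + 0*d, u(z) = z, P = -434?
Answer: 16872417/412 ≈ 40952.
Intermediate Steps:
E = -1/412 (E = 1/(-434 + 22) = 1/(-412) = -1/412 ≈ -0.0024272)
m(F, d) = F (m(F, d) = F + 0 = F)
(227 + m(-8, u(3)))*(187 + E) = (227 - 8)*(187 - 1/412) = 219*(77043/412) = 16872417/412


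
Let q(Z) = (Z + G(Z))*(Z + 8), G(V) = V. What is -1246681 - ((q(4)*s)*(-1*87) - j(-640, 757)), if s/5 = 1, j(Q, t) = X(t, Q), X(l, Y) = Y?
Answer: -1205561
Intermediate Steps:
j(Q, t) = Q
s = 5 (s = 5*1 = 5)
q(Z) = 2*Z*(8 + Z) (q(Z) = (Z + Z)*(Z + 8) = (2*Z)*(8 + Z) = 2*Z*(8 + Z))
-1246681 - ((q(4)*s)*(-1*87) - j(-640, 757)) = -1246681 - (((2*4*(8 + 4))*5)*(-1*87) - 1*(-640)) = -1246681 - (((2*4*12)*5)*(-87) + 640) = -1246681 - ((96*5)*(-87) + 640) = -1246681 - (480*(-87) + 640) = -1246681 - (-41760 + 640) = -1246681 - 1*(-41120) = -1246681 + 41120 = -1205561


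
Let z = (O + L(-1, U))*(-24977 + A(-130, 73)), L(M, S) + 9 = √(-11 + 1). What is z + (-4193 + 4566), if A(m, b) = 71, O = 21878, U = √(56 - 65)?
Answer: -544668941 - 24906*I*√10 ≈ -5.4467e+8 - 78760.0*I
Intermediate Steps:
U = 3*I (U = √(-9) = 3*I ≈ 3.0*I)
L(M, S) = -9 + I*√10 (L(M, S) = -9 + √(-11 + 1) = -9 + √(-10) = -9 + I*√10)
z = -544669314 - 24906*I*√10 (z = (21878 + (-9 + I*√10))*(-24977 + 71) = (21869 + I*√10)*(-24906) = -544669314 - 24906*I*√10 ≈ -5.4467e+8 - 78760.0*I)
z + (-4193 + 4566) = (-544669314 - 24906*I*√10) + (-4193 + 4566) = (-544669314 - 24906*I*√10) + 373 = -544668941 - 24906*I*√10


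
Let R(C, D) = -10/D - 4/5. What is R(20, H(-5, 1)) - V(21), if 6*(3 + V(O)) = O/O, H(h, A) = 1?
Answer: -239/30 ≈ -7.9667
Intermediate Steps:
V(O) = -17/6 (V(O) = -3 + (O/O)/6 = -3 + (⅙)*1 = -3 + ⅙ = -17/6)
R(C, D) = -⅘ - 10/D (R(C, D) = -10/D - 4*⅕ = -10/D - ⅘ = -⅘ - 10/D)
R(20, H(-5, 1)) - V(21) = (-⅘ - 10/1) - 1*(-17/6) = (-⅘ - 10*1) + 17/6 = (-⅘ - 10) + 17/6 = -54/5 + 17/6 = -239/30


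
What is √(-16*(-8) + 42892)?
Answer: 6*√1195 ≈ 207.41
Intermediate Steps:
√(-16*(-8) + 42892) = √(128 + 42892) = √43020 = 6*√1195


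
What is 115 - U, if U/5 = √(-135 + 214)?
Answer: 115 - 5*√79 ≈ 70.559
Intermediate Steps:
U = 5*√79 (U = 5*√(-135 + 214) = 5*√79 ≈ 44.441)
115 - U = 115 - 5*√79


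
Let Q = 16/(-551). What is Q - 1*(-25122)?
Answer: 13842206/551 ≈ 25122.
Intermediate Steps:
Q = -16/551 (Q = 16*(-1/551) = -16/551 ≈ -0.029038)
Q - 1*(-25122) = -16/551 - 1*(-25122) = -16/551 + 25122 = 13842206/551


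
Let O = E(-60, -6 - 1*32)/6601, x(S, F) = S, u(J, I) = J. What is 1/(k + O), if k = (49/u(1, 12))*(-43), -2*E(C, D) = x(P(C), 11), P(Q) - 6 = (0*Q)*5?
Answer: -6601/13908310 ≈ -0.00047461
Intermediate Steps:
P(Q) = 6 (P(Q) = 6 + (0*Q)*5 = 6 + 0*5 = 6 + 0 = 6)
E(C, D) = -3 (E(C, D) = -½*6 = -3)
O = -3/6601 ≈ -0.00045448
k = -2107 (k = (49/1)*(-43) = (49*1)*(-43) = 49*(-43) = -2107)
1/(k + O) = 1/(-2107 - 3/6601) = 1/(-13908310/6601) = -6601/13908310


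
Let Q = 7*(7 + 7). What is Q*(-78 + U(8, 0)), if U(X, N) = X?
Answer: -6860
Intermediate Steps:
Q = 98 (Q = 7*14 = 98)
Q*(-78 + U(8, 0)) = 98*(-78 + 8) = 98*(-70) = -6860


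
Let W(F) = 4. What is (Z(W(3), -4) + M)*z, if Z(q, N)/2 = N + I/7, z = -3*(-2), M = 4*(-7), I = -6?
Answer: -1584/7 ≈ -226.29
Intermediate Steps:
M = -28
z = 6
Z(q, N) = -12/7 + 2*N (Z(q, N) = 2*(N - 6/7) = 2*(-6/7 + N) = -12/7 + 2*N)
(Z(W(3), -4) + M)*z = ((-12/7 + 2*(-4)) - 28)*6 = ((-12/7 - 8) - 28)*6 = (-68/7 - 28)*6 = -264/7*6 = -1584/7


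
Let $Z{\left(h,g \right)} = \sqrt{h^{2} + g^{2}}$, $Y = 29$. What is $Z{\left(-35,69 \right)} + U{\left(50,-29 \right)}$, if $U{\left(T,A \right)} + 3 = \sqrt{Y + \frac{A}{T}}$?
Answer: $-3 + \sqrt{5986} + \frac{7 \sqrt{58}}{10} \approx 79.7$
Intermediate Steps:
$U{\left(T,A \right)} = -3 + \sqrt{29 + \frac{A}{T}}$
$Z{\left(h,g \right)} = \sqrt{g^{2} + h^{2}}$
$Z{\left(-35,69 \right)} + U{\left(50,-29 \right)} = \sqrt{69^{2} + \left(-35\right)^{2}} - \left(3 - \sqrt{29 - \frac{29}{50}}\right) = \sqrt{4761 + 1225} - \left(3 - \sqrt{29 - \frac{29}{50}}\right) = \sqrt{5986} - \left(3 - \sqrt{29 - \frac{29}{50}}\right) = \sqrt{5986} - \left(3 - \sqrt{\frac{1421}{50}}\right) = \sqrt{5986} - \left(3 - \frac{7 \sqrt{58}}{10}\right) = -3 + \sqrt{5986} + \frac{7 \sqrt{58}}{10}$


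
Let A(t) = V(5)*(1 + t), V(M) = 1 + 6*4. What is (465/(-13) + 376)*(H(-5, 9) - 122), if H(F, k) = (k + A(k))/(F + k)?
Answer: -1012867/52 ≈ -19478.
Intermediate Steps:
V(M) = 25 (V(M) = 1 + 24 = 25)
A(t) = 25 + 25*t (A(t) = 25*(1 + t) = 25 + 25*t)
H(F, k) = (25 + 26*k)/(F + k) (H(F, k) = (k + (25 + 25*k))/(F + k) = (25 + 26*k)/(F + k))
(465/(-13) + 376)*(H(-5, 9) - 122) = (465/(-13) + 376)*((25 + 26*9)/(-5 + 9) - 122) = (465*(-1/13) + 376)*((25 + 234)/4 - 122) = (-465/13 + 376)*((1/4)*259 - 122) = 4423*(259/4 - 122)/13 = (4423/13)*(-229/4) = -1012867/52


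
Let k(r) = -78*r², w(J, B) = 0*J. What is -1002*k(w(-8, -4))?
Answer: 0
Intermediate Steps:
w(J, B) = 0
-1002*k(w(-8, -4)) = -(-78156)*0² = -(-78156)*0 = -1002*0 = 0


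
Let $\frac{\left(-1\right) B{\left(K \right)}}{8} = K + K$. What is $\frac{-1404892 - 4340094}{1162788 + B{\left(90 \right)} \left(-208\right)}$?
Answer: $- \frac{2872493}{731154} \approx -3.9287$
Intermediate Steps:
$B{\left(K \right)} = - 16 K$ ($B{\left(K \right)} = - 8 \left(K + K\right) = - 8 \cdot 2 K = - 16 K$)
$\frac{-1404892 - 4340094}{1162788 + B{\left(90 \right)} \left(-208\right)} = \frac{-1404892 - 4340094}{1162788 + \left(-16\right) 90 \left(-208\right)} = - \frac{5744986}{1162788 - -299520} = - \frac{5744986}{1162788 + 299520} = - \frac{5744986}{1462308} = \left(-5744986\right) \frac{1}{1462308} = - \frac{2872493}{731154}$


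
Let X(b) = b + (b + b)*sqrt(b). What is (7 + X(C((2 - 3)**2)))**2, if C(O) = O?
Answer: 100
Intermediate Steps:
X(b) = b + 2*b**(3/2) (X(b) = b + (2*b)*sqrt(b) = b + 2*b**(3/2))
(7 + X(C((2 - 3)**2)))**2 = (7 + ((2 - 3)**2 + 2*((2 - 3)**2)**(3/2)))**2 = (7 + ((-1)**2 + 2*((-1)**2)**(3/2)))**2 = (7 + (1 + 2*1**(3/2)))**2 = (7 + (1 + 2*1))**2 = (7 + (1 + 2))**2 = (7 + 3)**2 = 10**2 = 100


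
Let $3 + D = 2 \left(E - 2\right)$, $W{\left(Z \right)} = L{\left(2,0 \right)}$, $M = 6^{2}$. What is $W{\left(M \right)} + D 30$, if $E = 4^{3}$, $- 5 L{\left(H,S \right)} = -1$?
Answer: $\frac{18151}{5} \approx 3630.2$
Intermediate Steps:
$L{\left(H,S \right)} = \frac{1}{5}$ ($L{\left(H,S \right)} = \left(- \frac{1}{5}\right) \left(-1\right) = \frac{1}{5}$)
$E = 64$
$M = 36$
$W{\left(Z \right)} = \frac{1}{5}$
$D = 121$ ($D = -3 + 2 \left(64 - 2\right) = -3 + 2 \cdot 62 = -3 + 124 = 121$)
$W{\left(M \right)} + D 30 = \frac{1}{5} + 121 \cdot 30 = \frac{1}{5} + 3630 = \frac{18151}{5}$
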